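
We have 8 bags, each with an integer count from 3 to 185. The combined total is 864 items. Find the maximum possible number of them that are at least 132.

Suppose k of them are at least 132. Those contribute at least 132 each and the other 8 − k at least 3 each.
So the total is at least 132k + 3(8 − k) = 24 + 129k. This must be ≤ 864, giving k ≤ 6.
k = 6 is achieved by 6 values at 132 and 2 at 3, total 798; add 66 to one value (staying below 132) to reach 864.

6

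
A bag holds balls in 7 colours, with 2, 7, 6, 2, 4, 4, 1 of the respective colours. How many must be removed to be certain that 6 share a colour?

24

In the worst case you take as many as possible of each colour without reaching 6: 2 + 5 + 5 + 2 + 4 + 4 + 1 = 23.
The next one must give 6 of some colour, so 23 + 1 = 24.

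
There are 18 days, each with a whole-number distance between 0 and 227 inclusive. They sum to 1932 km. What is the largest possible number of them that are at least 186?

If k of the values are ≥ 186, the total is ≥ 186k + 0(18 − k).
Setting 186k + 0(18 − k) ≤ 1932 gives 186k ≤ 1932, so k ≤ 10.
k = 10 is achieved by 10 values at 186 and 8 at 0, total 1860; add 72 to one value (staying below 186) to reach 1932.

10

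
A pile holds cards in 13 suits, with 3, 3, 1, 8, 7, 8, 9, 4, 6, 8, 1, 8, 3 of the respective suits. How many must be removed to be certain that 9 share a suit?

In the worst case you take as many as possible of each suit without reaching 9: 3 + 3 + 1 + 8 + 7 + 8 + 8 + 4 + 6 + 8 + 1 + 8 + 3 = 68.
The next one must give 9 of some suit, so 68 + 1 = 69.

69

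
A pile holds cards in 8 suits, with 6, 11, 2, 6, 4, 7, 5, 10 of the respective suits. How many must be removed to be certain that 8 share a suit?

45

In the worst case you take as many as possible of each suit without reaching 8: 6 + 7 + 2 + 6 + 4 + 7 + 5 + 7 = 44.
The next one must give 8 of some suit, so 44 + 1 = 45.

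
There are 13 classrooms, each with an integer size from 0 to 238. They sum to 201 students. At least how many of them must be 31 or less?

7

Each value above 31 is at least 32, contributing at least 32 − 0 = 32 above the floor 0.
The sum exceeds the floor total 0 by 201, so at most ⌊201/32⌋ = 6 exceed 31, and at least 7 are ≤ 31.
Exactly 7 works: 7 values at 0 and 6 at 32 total 192; raise one of the low values by 9 (still ≤ 31) to hit 201.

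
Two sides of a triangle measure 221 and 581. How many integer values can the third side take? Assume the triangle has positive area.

441

The triangle inequality gives |221 − 581| < c < 221 + 581, i.e. 360 < c < 802.
So c can be any integer from 361 to 801: 441 values.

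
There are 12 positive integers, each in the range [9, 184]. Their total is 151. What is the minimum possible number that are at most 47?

11

Let j be the number exceeding 47. Then the total is ≥ 48·j + 9·(12 − j) = 108 + 39j.
So 39j ≤ 43 and j ≤ 1; hence at least 12 − 1 = 11 are ≤ 47.
Exactly 11 works: 11 values at 9 and 1 at 48 total 147; raise one of the low values by 4 (still ≤ 47) to hit 151.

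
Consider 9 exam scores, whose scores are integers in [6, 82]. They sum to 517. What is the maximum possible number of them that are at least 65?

If k of the values are ≥ 65, the total is ≥ 65k + 6(9 − k).
Setting 65k + 6(9 − k) ≤ 517 gives 59k ≤ 463, so k ≤ 7.
k = 7 is achieved by 7 values at 65 and 2 at 6, total 467; add 50 to one value (staying below 65) to reach 517.

7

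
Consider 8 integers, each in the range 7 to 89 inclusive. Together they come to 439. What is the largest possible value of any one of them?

89

To make one integer as large as possible, make the other 7 as small as possible.
The other 7 contribute at least 7 × 7 = 49, leaving at most 439 − 49 = 390.
But each integer is capped at 89, so the maximum is 89.
Achievable: one at 89 and the other 7 totalling 350, which fits since 7 × 7 ≤ 350 ≤ 7 × 89.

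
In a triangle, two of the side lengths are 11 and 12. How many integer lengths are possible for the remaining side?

The triangle inequality gives |11 − 12| < c < 11 + 12, i.e. 1 < c < 23.
So c can be any integer from 2 to 22: 21 values.

21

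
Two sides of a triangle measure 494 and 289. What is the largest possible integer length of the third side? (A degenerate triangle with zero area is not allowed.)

The third side must be less than 494 + 289 = 783.
The largest integer below 783 is 782.

782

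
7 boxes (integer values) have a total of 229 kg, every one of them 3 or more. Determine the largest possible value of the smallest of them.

The average is 229/7 < 33, so some value is ≤ 32.
Taking 2 copies of 32 and 5 copies of 33 gives exactly 229, so 32 is attained.

32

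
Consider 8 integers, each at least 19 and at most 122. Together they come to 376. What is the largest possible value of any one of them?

122

Maximizing one value means minimizing the remaining 7.
The other 7 contribute at least 7 × 19 = 133, leaving at most 376 − 133 = 243.
But each integer is capped at 122, so the maximum is 122.
Achievable: one at 122 and the other 7 totalling 254, which fits since 7 × 19 ≤ 254 ≤ 7 × 122.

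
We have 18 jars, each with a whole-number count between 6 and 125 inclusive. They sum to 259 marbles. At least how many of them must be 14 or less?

2

If only k of them are at most 14, the other 18 − k are at least 15, so the total is at least (18 − k)·15 + k·6.
This is ≤ 259, so (18 − k)·15 + 6k ≤ 259, which gives k ≥ 2.
Exactly 2 works: 2 values at 6 and 16 at 15 total 252; raise one of the low values by 7 (still ≤ 14) to hit 259.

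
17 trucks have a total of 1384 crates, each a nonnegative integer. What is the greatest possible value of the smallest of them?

If every one of the 17 were at least 82, the total would be at least 17 × 82 = 1394 > 1384.
Achievable: 10 of them at 81 and 7 at 82 total 1384.

81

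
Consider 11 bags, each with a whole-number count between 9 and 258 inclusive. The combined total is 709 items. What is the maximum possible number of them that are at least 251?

2

If k of the values are ≥ 251, the total is ≥ 251k + 9(11 − k).
Setting 251k + 9(11 − k) ≤ 709 gives 242k ≤ 610, so k ≤ 2.
k = 2 is achieved by 2 values at 251 and 9 at 9, total 583; add 126 to one value (staying below 251) to reach 709.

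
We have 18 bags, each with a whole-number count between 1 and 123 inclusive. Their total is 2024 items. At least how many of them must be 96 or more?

12

If only k of them are at least 96, the other 18 − k are at most 95, so the total is at most k·123 + (18 − k)·95.
This must reach 2024, so k·123 + (18 − k)·95 ≥ 2024, giving k ≥ 12.
Exactly 12 works: 12 values at 123 and 6 at 95 total 2046; lower one of the high values by 22 (still ≥ 96) to hit 2024.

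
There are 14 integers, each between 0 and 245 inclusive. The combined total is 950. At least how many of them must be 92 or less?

4

Let j be the number exceeding 92. Then the total is ≥ 93·j + 0·(14 − j) = 0 + 93j.
So 93j ≤ 950 and j ≤ 10; hence at least 14 − 10 = 4 are ≤ 92.
Exactly 4 works: 4 values at 0 and 10 at 93 total 930; raise one of the low values by 20 (still ≤ 92) to hit 950.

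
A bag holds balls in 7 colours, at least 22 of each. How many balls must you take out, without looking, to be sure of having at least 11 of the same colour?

You could draw 10 of every colour without reaching 11 of any — 70 in all.
One more forces 11 of some colour, so 70 + 1 = 71.

71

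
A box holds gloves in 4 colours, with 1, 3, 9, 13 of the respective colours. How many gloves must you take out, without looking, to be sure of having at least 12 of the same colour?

25

In the worst case you take as many as possible of each colour without reaching 12: 1 + 3 + 9 + 11 = 24.
The next one must give 12 of some colour, so 24 + 1 = 25.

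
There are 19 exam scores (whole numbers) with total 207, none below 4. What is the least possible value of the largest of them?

11

If every one of the 19 were at most 10, the total would be at most 19 × 10 = 190 < 207.
Achievable: 17 of them at 11 and 2 at 10 total 207.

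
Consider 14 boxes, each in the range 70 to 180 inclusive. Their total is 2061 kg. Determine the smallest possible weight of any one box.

70

Minimizing one value means maximizing the remaining 13.
The other 13 can take up 13 × 180 = 2340 ≥ 2061 − 70, so one box can sit at its floor of 70.
Achievable: one at 70 and the other 13 totalling 1991, which fits since 13 × 70 ≤ 1991 ≤ 13 × 180.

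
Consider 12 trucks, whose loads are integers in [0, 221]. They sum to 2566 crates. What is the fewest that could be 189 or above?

Suppose at most 12 − j of them reach 189; then j values are ≤ 188 and the rest ≤ 221.
The total is then ≤ 188·j + 221·(12 − j) = 2652 − 33j. For this to be ≥ 2566 we need j ≤ 2, so at least 12 − 2 = 10 must reach 189.
Exactly 10 works: 10 values at 221 and 2 at 188 total 2586; lower one of the high values by 20 (still ≥ 189) to hit 2566.

10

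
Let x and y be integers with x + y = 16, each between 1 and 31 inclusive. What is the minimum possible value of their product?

xy = x(16 − x) is concave in x, so over [1, 15] it is minimized at an endpoint.
At the endpoint x = 1, y = 16 − 1 = 15, so xy = 1 × 15 = 15.

15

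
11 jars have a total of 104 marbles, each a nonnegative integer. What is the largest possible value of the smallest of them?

9

The average is 104/11 < 10, so some value is ≤ 9.
Equality holds with 6 values of 9 and 5 values of 10.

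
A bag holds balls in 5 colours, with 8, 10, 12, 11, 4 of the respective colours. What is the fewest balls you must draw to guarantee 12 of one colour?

In the worst case you take as many as possible of each colour without reaching 12: 8 + 10 + 11 + 11 + 4 = 44.
The next one must give 12 of some colour, so 44 + 1 = 45.

45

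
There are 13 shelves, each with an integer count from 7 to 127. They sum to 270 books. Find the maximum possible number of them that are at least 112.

1

If k of the values are ≥ 112, the total is ≥ 112k + 7(13 − k).
Setting 112k + 7(13 − k) ≤ 270 gives 105k ≤ 179, so k ≤ 1.
k = 1 is achieved by 1 value at 112 and 12 at 7, total 196; add 74 to one value (staying below 112) to reach 270.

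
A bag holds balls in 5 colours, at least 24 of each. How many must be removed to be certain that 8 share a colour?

In the worst case you draw 7 of each of the 5 colours: 5 × 7 = 35.
One more forces 8 of some colour, so 35 + 1 = 36.

36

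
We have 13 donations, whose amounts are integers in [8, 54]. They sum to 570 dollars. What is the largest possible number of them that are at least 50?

11

Suppose k of them are at least 50. Those contribute at least 50 each and the other 13 − k at least 8 each.
So the total is at least 50k + 8(13 − k) = 104 + 42k. This must be ≤ 570, giving k ≤ 11.
k = 11 is achieved by 11 values at 50 and 2 at 8, total 566; add 4 to one value (staying below 50) to reach 570.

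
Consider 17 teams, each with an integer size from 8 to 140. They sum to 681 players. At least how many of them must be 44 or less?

If only k of them are at most 44, the other 17 − k are at least 45, so the total is at least (17 − k)·45 + k·8.
This is ≤ 681, so (17 − k)·45 + 8k ≤ 681, which gives k ≥ 3.
Exactly 3 works: 3 values at 8 and 14 at 45 total 654; raise one of the low values by 27 (still ≤ 44) to hit 681.

3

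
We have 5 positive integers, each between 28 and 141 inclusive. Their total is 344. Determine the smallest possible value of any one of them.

28

Minimizing one value means maximizing the remaining 4.
The other 4 can take up 4 × 141 = 564 ≥ 344 − 28, so one integer can sit at its floor of 28.
Achievable: one at 28 and the other 4 totalling 316, which fits since 4 × 28 ≤ 316 ≤ 4 × 141.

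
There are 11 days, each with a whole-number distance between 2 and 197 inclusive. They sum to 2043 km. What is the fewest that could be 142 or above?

If only k of them are at least 142, the other 11 − k are at most 141, so the total is at most k·197 + (11 − k)·141.
This must reach 2043, so k·197 + (11 − k)·141 ≥ 2043, giving k ≥ 9.
Exactly 9 works: 9 values at 197 and 2 at 141 total 2055; lower one of the high values by 12 (still ≥ 142) to hit 2043.

9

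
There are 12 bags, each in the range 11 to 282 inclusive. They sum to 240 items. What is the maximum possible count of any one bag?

Maximizing one value means minimizing the remaining 11.
The other 11 contribute at least 11 × 11 = 121, leaving at most 240 − 121 = 119.
Since 119 ≤ 282, this is achievable: one at 119 and 11 at 11.

119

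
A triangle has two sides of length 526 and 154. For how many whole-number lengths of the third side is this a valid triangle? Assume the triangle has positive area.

The triangle inequality gives |526 − 154| < c < 526 + 154, i.e. 372 < c < 680.
So c can be any integer from 373 to 679: 307 values.

307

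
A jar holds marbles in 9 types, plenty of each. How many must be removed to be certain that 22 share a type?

190

You could draw 21 of every type without reaching 22 of any — 189 in all.
One more forces 22 of some type, so 189 + 1 = 190.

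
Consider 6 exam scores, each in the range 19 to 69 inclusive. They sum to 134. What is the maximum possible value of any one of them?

Maximizing one value means minimizing the remaining 5.
The other 5 contribute at least 5 × 19 = 95, leaving at most 134 − 95 = 39.
Since 39 ≤ 69, this is achievable: one at 39 and 5 at 19.

39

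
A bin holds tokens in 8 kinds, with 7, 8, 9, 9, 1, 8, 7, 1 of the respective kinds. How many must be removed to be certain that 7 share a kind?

In the worst case you take as many as possible of each kind without reaching 7: 6 + 6 + 6 + 6 + 1 + 6 + 6 + 1 = 38.
The next one must give 7 of some kind, so 38 + 1 = 39.

39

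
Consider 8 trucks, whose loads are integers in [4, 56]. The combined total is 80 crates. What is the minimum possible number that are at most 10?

2

Let j be the number exceeding 10. Then the total is ≥ 11·j + 4·(8 − j) = 32 + 7j.
So 7j ≤ 48 and j ≤ 6; hence at least 8 − 6 = 2 are ≤ 10.
Exactly 2 works: 2 values at 4 and 6 at 11 total 74; raise one of the low values by 6 (still ≤ 10) to hit 80.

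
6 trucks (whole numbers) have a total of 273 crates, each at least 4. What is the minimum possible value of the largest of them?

If every one of the 6 were at most 45, the total would be at most 6 × 45 = 270 < 273.
Taking 3 copies of 45 and 3 copies of 46 gives exactly 273, so 46 is attained.

46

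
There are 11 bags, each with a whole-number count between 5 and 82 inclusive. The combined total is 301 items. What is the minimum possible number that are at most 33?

Let j be the number exceeding 33. Then the total is ≥ 34·j + 5·(11 − j) = 55 + 29j.
So 29j ≤ 246 and j ≤ 8; hence at least 11 − 8 = 3 are ≤ 33.
Exactly 3 works: 3 values at 5 and 8 at 34 total 287; raise one of the low values by 14 (still ≤ 33) to hit 301.

3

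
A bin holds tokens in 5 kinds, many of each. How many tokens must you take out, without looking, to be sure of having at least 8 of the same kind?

36

In the worst case you draw 7 of each of the 5 kinds: 5 × 7 = 35.
One more forces 8 of some kind, so 35 + 1 = 36.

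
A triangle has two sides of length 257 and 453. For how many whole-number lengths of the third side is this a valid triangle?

513

The triangle inequality gives |257 − 453| < c < 257 + 453, i.e. 196 < c < 710.
So c can be any integer from 197 to 709: 513 values.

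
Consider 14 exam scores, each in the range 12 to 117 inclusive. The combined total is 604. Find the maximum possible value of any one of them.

Maximizing one value means minimizing the remaining 13.
The other 13 contribute at least 13 × 12 = 156, leaving at most 604 − 156 = 448.
But each score is capped at 117, so the maximum is 117.
Achievable: one at 117 and the other 13 totalling 487, which fits since 13 × 12 ≤ 487 ≤ 13 × 117.

117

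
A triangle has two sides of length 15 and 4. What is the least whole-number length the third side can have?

12

The third side must exceed |15 − 4| = 11.
The smallest integer above 11 is 12.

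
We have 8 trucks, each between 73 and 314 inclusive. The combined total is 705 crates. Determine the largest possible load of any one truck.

194

To make one truck as large as possible, make the other 7 as small as possible.
The other 7 contribute at least 7 × 73 = 511, leaving at most 705 − 511 = 194.
Since 194 ≤ 314, this is achievable: one at 194 and 7 at 73.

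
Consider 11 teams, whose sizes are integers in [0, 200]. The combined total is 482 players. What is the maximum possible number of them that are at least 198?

2

Suppose k of them are at least 198. Those contribute at least 198 each and the other 11 − k at least 0 each.
So the total is at least 198k + 0(11 − k) = 0 + 198k. This must be ≤ 482, giving k ≤ 2.
k = 2 is achieved by 2 values at 198 and 9 at 0, total 396; add 86 to one value (staying below 198) to reach 482.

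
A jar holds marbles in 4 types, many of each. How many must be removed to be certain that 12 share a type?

You could draw 11 of every type without reaching 12 of any — 44 in all.
One more forces 12 of some type, so 44 + 1 = 45.

45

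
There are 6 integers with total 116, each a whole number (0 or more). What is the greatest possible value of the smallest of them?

19

If every one of the 6 were at least 20, the total would be at least 6 × 20 = 120 > 116.
Equality holds with 4 values of 19 and 2 values of 20.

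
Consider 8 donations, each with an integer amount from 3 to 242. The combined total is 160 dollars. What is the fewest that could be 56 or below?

If only k of them are at most 56, the other 8 − k are at least 57, so the total is at least (8 − k)·57 + k·3.
This is ≤ 160, so (8 − k)·57 + 3k ≤ 160, which gives k ≥ 6.
Exactly 6 works: 6 values at 3 and 2 at 57 total 132; raise one of the low values by 28 (still ≤ 56) to hit 160.

6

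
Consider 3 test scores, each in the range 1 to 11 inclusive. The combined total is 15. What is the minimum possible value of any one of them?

Minimizing one value means maximizing the remaining 2.
The other 2 can take up 2 × 11 = 22 ≥ 15 − 1, so one score can sit at its floor of 1.
Achievable: one at 1 and the other 2 totalling 14, which fits since 2 × 1 ≤ 14 ≤ 2 × 11.

1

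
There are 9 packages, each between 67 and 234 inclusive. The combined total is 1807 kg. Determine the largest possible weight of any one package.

To make one package as large as possible, make the other 8 as small as possible.
The other 8 contribute at least 8 × 67 = 536, leaving at most 1807 − 536 = 1271.
But each package is capped at 234, so the maximum is 234.
Achievable: one at 234 and the other 8 totalling 1573, which fits since 8 × 67 ≤ 1573 ≤ 8 × 234.

234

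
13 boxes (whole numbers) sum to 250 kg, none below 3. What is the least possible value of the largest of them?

20

The 13 values sum to 250, so their maximum is at least ⌈250/13⌉ = 20.
Equality holds with 3 values of 20 and 10 values of 19.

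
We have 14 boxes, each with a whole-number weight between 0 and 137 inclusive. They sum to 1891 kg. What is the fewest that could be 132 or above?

Each value short of 132 is at most 131, costing at least 137 − 131 = 6 against the maximum total of 1918.
We can afford to lose at most 1918 − 1891 = 27, so at most ⌊27/6⌋ = 4 fall short, and at least 10 are ≥ 132.
Exactly 10 works: 10 values at 137 and 4 at 131 total 1894; lower one of the high values by 3 (still ≥ 132) to hit 1891.

10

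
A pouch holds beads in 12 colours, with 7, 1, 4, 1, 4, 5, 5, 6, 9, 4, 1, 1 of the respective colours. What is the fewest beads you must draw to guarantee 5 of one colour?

In the worst case you take as many as possible of each colour without reaching 5: 4 + 1 + 4 + 1 + 4 + 4 + 4 + 4 + 4 + 4 + 1 + 1 = 36.
The next one must give 5 of some colour, so 36 + 1 = 37.

37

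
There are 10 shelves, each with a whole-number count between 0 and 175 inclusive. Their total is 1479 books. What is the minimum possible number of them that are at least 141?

3

Suppose at most 10 − j of them reach 141; then j values are ≤ 140 and the rest ≤ 175.
The total is then ≤ 140·j + 175·(10 − j) = 1750 − 35j. For this to be ≥ 1479 we need j ≤ 7, so at least 10 − 7 = 3 must reach 141.
Exactly 3 works: 3 values at 175 and 7 at 140 total 1505; lower one of the high values by 26 (still ≥ 141) to hit 1479.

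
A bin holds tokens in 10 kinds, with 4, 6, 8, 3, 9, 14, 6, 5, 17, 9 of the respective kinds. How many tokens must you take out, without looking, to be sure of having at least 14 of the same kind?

77

In the worst case you take as many as possible of each kind without reaching 14: 4 + 6 + 8 + 3 + 9 + 13 + 6 + 5 + 13 + 9 = 76.
The next one must give 14 of some kind, so 76 + 1 = 77.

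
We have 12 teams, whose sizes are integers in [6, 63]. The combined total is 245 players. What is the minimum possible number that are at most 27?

5

Each value above 27 is at least 28, contributing at least 28 − 6 = 22 above the floor 6.
The sum exceeds the floor total 72 by 173, so at most ⌊173/22⌋ = 7 exceed 27, and at least 5 are ≤ 27.
Exactly 5 works: 5 values at 6 and 7 at 28 total 226; raise one of the low values by 19 (still ≤ 27) to hit 245.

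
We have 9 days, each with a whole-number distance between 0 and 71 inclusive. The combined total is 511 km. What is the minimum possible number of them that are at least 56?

1

Each value short of 56 is at most 55, costing at least 71 − 55 = 16 against the maximum total of 639.
We can afford to lose at most 639 − 511 = 128, so at most ⌊128/16⌋ = 8 fall short, and at least 1 are ≥ 56.
Exactly 1 works: 1 value at 71 and 8 at 55 total 511.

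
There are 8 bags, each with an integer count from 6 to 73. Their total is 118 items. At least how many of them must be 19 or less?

3

Each value above 19 is at least 20, contributing at least 20 − 6 = 14 above the floor 6.
The sum exceeds the floor total 48 by 70, so at most ⌊70/14⌋ = 5 exceed 19, and at least 3 are ≤ 19.
Exactly 3 works: 3 values at 6 and 5 at 20 total 118.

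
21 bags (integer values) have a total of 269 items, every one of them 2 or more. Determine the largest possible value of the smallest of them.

12

The 21 values sum to 269, so their minimum is at most ⌊269/21⌋ = 12.
Achievable: 4 of them at 12 and 17 at 13 total 269.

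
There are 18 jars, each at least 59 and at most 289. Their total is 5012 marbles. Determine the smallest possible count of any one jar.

99

Minimizing one value means maximizing the remaining 17.
The other 17 contribute at most 17 × 289 = 4913, leaving at least 5012 − 4913 = 99.
Since 99 ≥ 59, this is achievable: one at 99 and 17 at 289.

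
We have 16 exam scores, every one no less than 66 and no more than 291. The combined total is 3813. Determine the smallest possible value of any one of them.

Minimizing one value means maximizing the remaining 15.
The other 15 can take up 15 × 291 = 4365 ≥ 3813 − 66, so one score can sit at its floor of 66.
Achievable: one at 66 and the other 15 totalling 3747, which fits since 15 × 66 ≤ 3747 ≤ 15 × 291.

66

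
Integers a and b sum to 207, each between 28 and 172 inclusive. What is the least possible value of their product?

ab = a(207 − a) is concave in a, so over [35, 172] it is minimized at an endpoint.
The extreme feasible split is a = 35, b = 172, giving ab = 6020.

6020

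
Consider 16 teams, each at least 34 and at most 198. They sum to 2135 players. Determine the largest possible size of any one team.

198

To make one team as large as possible, make the other 15 as small as possible.
The other 15 contribute at least 15 × 34 = 510, leaving at most 2135 − 510 = 1625.
But each team is capped at 198, so the maximum is 198.
Achievable: one at 198 and the other 15 totalling 1937, which fits since 15 × 34 ≤ 1937 ≤ 15 × 198.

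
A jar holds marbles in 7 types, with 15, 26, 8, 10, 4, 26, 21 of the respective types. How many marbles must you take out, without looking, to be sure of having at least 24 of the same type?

In the worst case you take as many as possible of each type without reaching 24: 15 + 23 + 8 + 10 + 4 + 23 + 21 = 104.
The next one must give 24 of some type, so 104 + 1 = 105.

105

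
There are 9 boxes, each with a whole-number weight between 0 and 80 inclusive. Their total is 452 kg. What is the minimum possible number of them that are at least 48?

1

Each value short of 48 is at most 47, costing at least 80 − 47 = 33 against the maximum total of 720.
We can afford to lose at most 720 − 452 = 268, so at most ⌊268/33⌋ = 8 fall short, and at least 1 are ≥ 48.
Exactly 1 works: 1 value at 80 and 8 at 47 total 456; lower one of the high values by 4 (still ≥ 48) to hit 452.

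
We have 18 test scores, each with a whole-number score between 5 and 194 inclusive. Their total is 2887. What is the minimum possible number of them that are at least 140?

7

If only k of them are at least 140, the other 18 − k are at most 139, so the total is at most k·194 + (18 − k)·139.
This must reach 2887, so k·194 + (18 − k)·139 ≥ 2887, giving k ≥ 7.
Exactly 7 works: 7 values at 194 and 11 at 139 total 2887.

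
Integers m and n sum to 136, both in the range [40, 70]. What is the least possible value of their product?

4620

For a fixed sum, mn is smallest when m and n are as far apart as possible.
The extreme feasible split is m = 66, n = 70, giving mn = 4620.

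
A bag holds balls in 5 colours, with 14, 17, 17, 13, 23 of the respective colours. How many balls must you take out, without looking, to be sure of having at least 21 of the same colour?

82

In the worst case you take as many as possible of each colour without reaching 21: 14 + 17 + 17 + 13 + 20 = 81.
The next one must give 21 of some colour, so 81 + 1 = 82.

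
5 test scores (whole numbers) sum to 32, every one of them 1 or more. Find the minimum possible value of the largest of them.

Some value must be at least ⌈32/5⌉ = 7, since 5 × 6 = 30 < 32.
Achievable: 2 of them at 7 and 3 at 6 total 32.

7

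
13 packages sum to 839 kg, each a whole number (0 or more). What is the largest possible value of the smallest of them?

The 13 values sum to 839, so their minimum is at most ⌊839/13⌋ = 64.
Achievable: 6 of them at 64 and 7 at 65 total 839.

64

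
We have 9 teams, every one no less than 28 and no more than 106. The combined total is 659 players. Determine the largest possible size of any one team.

106

Maximizing one value means minimizing the remaining 8.
The other 8 contribute at least 8 × 28 = 224, leaving at most 659 − 224 = 435.
But each team is capped at 106, so the maximum is 106.
Achievable: one at 106 and the other 8 totalling 553, which fits since 8 × 28 ≤ 553 ≤ 8 × 106.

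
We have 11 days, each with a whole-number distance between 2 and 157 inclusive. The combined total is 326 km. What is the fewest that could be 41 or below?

4

If only k of them are at most 41, the other 11 − k are at least 42, so the total is at least (11 − k)·42 + k·2.
This is ≤ 326, so (11 − k)·42 + 2k ≤ 326, which gives k ≥ 4.
Exactly 4 works: 4 values at 2 and 7 at 42 total 302; raise one of the low values by 24 (still ≤ 41) to hit 326.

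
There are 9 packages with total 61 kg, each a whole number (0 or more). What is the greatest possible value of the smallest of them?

6

The 9 values sum to 61, so their minimum is at most ⌊61/9⌋ = 6.
Equality holds with 2 values of 6 and 7 values of 7.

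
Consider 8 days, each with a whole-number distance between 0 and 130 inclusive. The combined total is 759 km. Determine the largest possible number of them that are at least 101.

If k of the values are ≥ 101, the total is ≥ 101k + 0(8 − k).
Setting 101k + 0(8 − k) ≤ 759 gives 101k ≤ 759, so k ≤ 7.
k = 7 is achieved by 7 values at 101 and 1 at 0, total 707; add 52 to one value (staying below 101) to reach 759.

7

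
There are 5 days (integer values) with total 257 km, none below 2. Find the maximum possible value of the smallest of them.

51

The 5 values sum to 257, so their minimum is at most ⌊257/5⌋ = 51.
Equality holds with 3 values of 51 and 2 values of 52.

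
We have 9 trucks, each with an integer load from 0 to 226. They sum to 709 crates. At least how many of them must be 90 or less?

If only k of them are at most 90, the other 9 − k are at least 91, so the total is at least (9 − k)·91 + k·0.
This is ≤ 709, so (9 − k)·91 + 0k ≤ 709, which gives k ≥ 2.
Exactly 2 works: 2 values at 0 and 7 at 91 total 637; raise one of the low values by 72 (still ≤ 90) to hit 709.

2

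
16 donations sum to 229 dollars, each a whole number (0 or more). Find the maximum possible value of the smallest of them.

14

If every one of the 16 were at least 15, the total would be at least 16 × 15 = 240 > 229.
Equality holds with 11 values of 14 and 5 values of 15.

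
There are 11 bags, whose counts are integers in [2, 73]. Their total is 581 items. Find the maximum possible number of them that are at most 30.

Suppose k of them are at most 30. Those contribute at most 30 each and the rest at most 73 each.
So the total is at most 30k + 73(11 − k) = 803 − 43k. This must still be ≥ 581, so k ≤ 5.
k = 5 is achieved by 5 values at 30 and 6 at 73, total 588; lower one of the 73's by 7 (still > 30) to reach 581.

5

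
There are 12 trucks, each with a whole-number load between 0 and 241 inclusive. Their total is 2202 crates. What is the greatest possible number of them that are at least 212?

Suppose k of them are at least 212. Those contribute at least 212 each and the other 12 − k at least 0 each.
So the total is at least 212k + 0(12 − k) = 0 + 212k. This must be ≤ 2202, giving k ≤ 10.
k = 10 is achieved by 10 values at 212 and 2 at 0, total 2120; add 82 to one value (staying below 212) to reach 2202.

10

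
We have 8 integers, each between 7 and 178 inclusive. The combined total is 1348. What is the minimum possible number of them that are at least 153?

6

Suppose at most 8 − j of them reach 153; then j values are ≤ 152 and the rest ≤ 178.
The total is then ≤ 152·j + 178·(8 − j) = 1424 − 26j. For this to be ≥ 1348 we need j ≤ 2, so at least 8 − 2 = 6 must reach 153.
Exactly 6 works: 6 values at 178 and 2 at 152 total 1372; lower one of the high values by 24 (still ≥ 153) to hit 1348.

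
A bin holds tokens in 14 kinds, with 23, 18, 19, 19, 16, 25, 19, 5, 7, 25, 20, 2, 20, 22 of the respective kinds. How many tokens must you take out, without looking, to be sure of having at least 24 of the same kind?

In the worst case you take as many as possible of each kind without reaching 24: 23 + 18 + 19 + 19 + 16 + 23 + 19 + 5 + 7 + 23 + 20 + 2 + 20 + 22 = 236.
The next one must give 24 of some kind, so 236 + 1 = 237.

237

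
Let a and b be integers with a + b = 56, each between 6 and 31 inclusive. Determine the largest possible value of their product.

784

With a + b fixed, ab peaks when the two are closest together.
Taking a = 28 and b = 28 (both in [6, 31]) gives ab = 784.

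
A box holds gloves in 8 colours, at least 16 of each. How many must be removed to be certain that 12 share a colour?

In the worst case you draw 11 of each of the 8 colours: 8 × 11 = 88.
One more forces 12 of some colour, so 88 + 1 = 89.

89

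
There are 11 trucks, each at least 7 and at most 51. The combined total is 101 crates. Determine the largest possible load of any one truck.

31

Maximizing one value means minimizing the remaining 10.
The other 10 contribute at least 10 × 7 = 70, leaving at most 101 − 70 = 31.
Since 31 ≤ 51, this is achievable: one at 31 and 10 at 7.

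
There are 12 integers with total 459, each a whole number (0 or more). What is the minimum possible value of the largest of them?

39

If every one of the 12 were at most 38, the total would be at most 12 × 38 = 456 < 459.
Taking 9 copies of 38 and 3 copies of 39 gives exactly 459, so 39 is attained.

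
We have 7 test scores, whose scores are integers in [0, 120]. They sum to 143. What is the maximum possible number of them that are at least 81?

With k values at 81 or above and the rest at least 0, the sum is at least 0 + 81k.
Since the sum is 143, we need 81k ≤ 143, i.e. k ≤ 1.
k = 1 is achieved by 1 value at 81 and 6 at 0, total 81; add 62 to one value (staying below 81) to reach 143.

1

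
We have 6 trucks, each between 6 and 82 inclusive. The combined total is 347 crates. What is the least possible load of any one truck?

Minimizing one value means maximizing the remaining 5.
The other 5 can take up 5 × 82 = 410 ≥ 347 − 6, so one truck can sit at its floor of 6.
Achievable: one at 6 and the other 5 totalling 341, which fits since 5 × 6 ≤ 341 ≤ 5 × 82.

6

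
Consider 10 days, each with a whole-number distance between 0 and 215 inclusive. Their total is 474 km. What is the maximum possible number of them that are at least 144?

3

With k values at 144 or above and the rest at least 0, the sum is at least 0 + 144k.
Since the sum is 474, we need 144k ≤ 474, i.e. k ≤ 3.
k = 3 is achieved by 3 values at 144 and 7 at 0, total 432; add 42 to one value (staying below 144) to reach 474.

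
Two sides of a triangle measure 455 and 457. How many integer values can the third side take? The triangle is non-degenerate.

909

The triangle inequality gives |455 − 457| < c < 455 + 457, i.e. 2 < c < 912.
So c can be any integer from 3 to 911: 909 values.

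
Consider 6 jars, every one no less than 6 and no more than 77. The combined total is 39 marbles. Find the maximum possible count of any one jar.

Maximizing one value means minimizing the remaining 5.
The other 5 contribute at least 5 × 6 = 30, leaving at most 39 − 30 = 9.
Since 9 ≤ 77, this is achievable: one at 9 and 5 at 6.

9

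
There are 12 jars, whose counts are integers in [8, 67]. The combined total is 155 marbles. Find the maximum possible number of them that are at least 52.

If k of the values are ≥ 52, the total is ≥ 52k + 8(12 − k).
Setting 52k + 8(12 − k) ≤ 155 gives 44k ≤ 59, so k ≤ 1.
k = 1 is achieved by 1 value at 52 and 11 at 8, total 140; add 15 to one value (staying below 52) to reach 155.

1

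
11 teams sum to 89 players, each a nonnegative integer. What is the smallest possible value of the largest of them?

9

Some value must be at least ⌈89/11⌉ = 9, since 11 × 8 = 88 < 89.
Taking 10 copies of 8 and 1 copy of 9 gives exactly 89, so 9 is attained.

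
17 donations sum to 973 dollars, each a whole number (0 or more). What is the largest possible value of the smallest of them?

57

If every one of the 17 were at least 58, the total would be at least 17 × 58 = 986 > 973.
Taking 13 copies of 57 and 4 copies of 58 gives exactly 973, so 57 is attained.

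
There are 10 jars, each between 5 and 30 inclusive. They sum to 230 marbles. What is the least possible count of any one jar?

5

Minimizing one value means maximizing the remaining 9.
The other 9 can take up 9 × 30 = 270 ≥ 230 − 5, so one jar can sit at its floor of 5.
Achievable: one at 5 and the other 9 totalling 225, which fits since 9 × 5 ≤ 225 ≤ 9 × 30.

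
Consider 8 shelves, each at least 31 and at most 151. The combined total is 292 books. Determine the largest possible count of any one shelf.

75

To make one shelf as large as possible, make the other 7 as small as possible.
The other 7 contribute at least 7 × 31 = 217, leaving at most 292 − 217 = 75.
Since 75 ≤ 151, this is achievable: one at 75 and 7 at 31.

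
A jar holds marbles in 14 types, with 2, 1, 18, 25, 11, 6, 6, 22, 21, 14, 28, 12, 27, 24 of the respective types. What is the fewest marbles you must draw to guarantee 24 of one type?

In the worst case you take as many as possible of each type without reaching 24: 2 + 1 + 18 + 23 + 11 + 6 + 6 + 22 + 21 + 14 + 23 + 12 + 23 + 23 = 205.
The next one must give 24 of some type, so 205 + 1 = 206.

206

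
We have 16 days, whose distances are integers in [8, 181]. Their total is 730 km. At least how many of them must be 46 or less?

1

If only k of them are at most 46, the other 16 − k are at least 47, so the total is at least (16 − k)·47 + k·8.
This is ≤ 730, so (16 − k)·47 + 8k ≤ 730, which gives k ≥ 1.
Exactly 1 works: 1 value at 8 and 15 at 47 total 713; raise one of the low values by 17 (still ≤ 46) to hit 730.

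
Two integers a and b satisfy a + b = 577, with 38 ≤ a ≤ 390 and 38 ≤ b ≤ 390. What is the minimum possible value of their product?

ab = a(577 − a) is concave in a, so over [187, 390] it is minimized at an endpoint.
The extreme feasible split is a = 187, b = 390, giving ab = 72930.

72930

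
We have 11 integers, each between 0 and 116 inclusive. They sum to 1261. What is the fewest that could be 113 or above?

8

Suppose at most 11 − j of them reach 113; then j values are ≤ 112 and the rest ≤ 116.
The total is then ≤ 112·j + 116·(11 − j) = 1276 − 4j. For this to be ≥ 1261 we need j ≤ 3, so at least 11 − 3 = 8 must reach 113.
Exactly 8 works: 8 values at 116 and 3 at 112 total 1264; lower one of the high values by 3 (still ≥ 113) to hit 1261.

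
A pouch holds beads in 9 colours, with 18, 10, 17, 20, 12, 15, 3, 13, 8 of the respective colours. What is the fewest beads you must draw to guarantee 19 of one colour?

115

In the worst case you take as many as possible of each colour without reaching 19: 18 + 10 + 17 + 18 + 12 + 15 + 3 + 13 + 8 = 114.
The next one must give 19 of some colour, so 114 + 1 = 115.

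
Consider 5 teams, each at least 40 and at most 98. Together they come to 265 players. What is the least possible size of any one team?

40

To make one team as small as possible, make the other 4 as large as possible.
The other 4 can take up 4 × 98 = 392 ≥ 265 − 40, so one team can sit at its floor of 40.
Achievable: one at 40 and the other 4 totalling 225, which fits since 4 × 40 ≤ 225 ≤ 4 × 98.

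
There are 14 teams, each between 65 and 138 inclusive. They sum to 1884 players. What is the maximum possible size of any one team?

138

Maximizing one value means minimizing the remaining 13.
The other 13 contribute at least 13 × 65 = 845, leaving at most 1884 − 845 = 1039.
But each team is capped at 138, so the maximum is 138.
Achievable: one at 138 and the other 13 totalling 1746, which fits since 13 × 65 ≤ 1746 ≤ 13 × 138.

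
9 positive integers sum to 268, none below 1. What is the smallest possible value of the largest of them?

30

The 9 values sum to 268, so their maximum is at least ⌈268/9⌉ = 30.
Equality holds with 7 values of 30 and 2 values of 29.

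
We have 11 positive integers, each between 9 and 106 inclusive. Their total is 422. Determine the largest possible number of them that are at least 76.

4

With k values at 76 or above and the rest at least 9, the sum is at least 99 + 67k.
Since the sum is 422, we need 67k ≤ 323, i.e. k ≤ 4.
k = 4 is achieved by 4 values at 76 and 7 at 9, total 367; add 55 to one value (staying below 76) to reach 422.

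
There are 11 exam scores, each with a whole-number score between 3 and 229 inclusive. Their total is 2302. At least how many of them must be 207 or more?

Suppose at most 11 − j of them reach 207; then j values are ≤ 206 and the rest ≤ 229.
The total is then ≤ 206·j + 229·(11 − j) = 2519 − 23j. For this to be ≥ 2302 we need j ≤ 9, so at least 11 − 9 = 2 must reach 207.
Exactly 2 works: 2 values at 229 and 9 at 206 total 2312; lower one of the high values by 10 (still ≥ 207) to hit 2302.

2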